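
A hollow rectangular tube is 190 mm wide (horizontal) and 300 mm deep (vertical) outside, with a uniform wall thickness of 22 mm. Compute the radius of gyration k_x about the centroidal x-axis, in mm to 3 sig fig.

Split into non-overlapping primitives; take the origin at the lower-left of the bounding box.
Outer rectangle: 190 × 300, A = 57 000 mm², y = 150 mm, Ī = 427 500 000 mm⁴.
Inner void (subtracted): 146 × 256, A = 37 376 mm², y = 150 mm, Ī = 204 122 795 mm⁴.
By symmetry the centroid is at mid-height, ȳ = 150 mm.
All pieces are centred on the centroidal x-axis, so I = ΣĪ (holes subtracted) = 223 377 205 mm⁴.
Radius of gyration: k = √(I/A) = √(223 377 205 / 19 624) = 106.69 mm.

k_x ≈ 107 mm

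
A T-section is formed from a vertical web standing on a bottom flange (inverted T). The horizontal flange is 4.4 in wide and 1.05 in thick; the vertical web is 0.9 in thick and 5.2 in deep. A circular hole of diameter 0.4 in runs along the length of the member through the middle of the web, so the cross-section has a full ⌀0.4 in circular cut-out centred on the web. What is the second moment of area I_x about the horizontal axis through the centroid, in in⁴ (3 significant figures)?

Treat the section as a set of non-overlapping primitives; coordinates are from the bounding-box lower-left.
Flange: 4.4 × 1.05, A = 4.62 in², y = 0.525 in, Ī = 0.42446 in⁴.
Web: 0.9 × 5.2, A = 4.68 in², y = 3.65 in, Ī = 10.546 in⁴.
Hole (subtracted): ⌀0.4, A = 0.12566 in², y = 3.65 in, Ī = 0.0012566 in⁴.
Centroid: ȳ = ΣA·y / ΣA = 2.0763 in.
Transfer each piece to the horizontal axis through the centroid using Ī + A·d² with d = y − 2.0763:
  flange: d = -1.5513 in → contributes +11.543 in⁴
  web: d = 1.5737 in → contributes +22.136 in⁴
  hole: d = 1.5737 in → contributes −0.31246 in⁴
Total I = 33.366 in⁴.

I_x ≈ 33.4 in⁴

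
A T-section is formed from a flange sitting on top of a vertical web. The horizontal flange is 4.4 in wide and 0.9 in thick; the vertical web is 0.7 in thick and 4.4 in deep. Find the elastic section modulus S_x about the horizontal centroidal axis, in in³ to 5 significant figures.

Split into non-overlapping primitives; take the origin at the lower-left of the bounding box.
Flange: 4.4 × 0.9, A = 3.96 in², y = 4.85 in, Ī = 0.2673 in⁴.
Web: 0.7 × 4.4, A = 3.08 in², y = 2.2 in, Ī = 4.969067 in⁴.
Centroid: ȳ = ΣA·y / ΣA = 3.690625 in.
Transfer each piece to the horizontal centroidal axis using Ī + A·d² with d = y − 3.690625:
  flange: d = 1.159375 in → contributes +5.590136 in⁴
  web: d = -1.490625 in → contributes +11.81271 in⁴
Total I = 17.40285 in⁴.
Extreme fibre distance c = 3.690625 in; S = I/c = 4.71542 in³.

S_x ≈ 4.7154 in³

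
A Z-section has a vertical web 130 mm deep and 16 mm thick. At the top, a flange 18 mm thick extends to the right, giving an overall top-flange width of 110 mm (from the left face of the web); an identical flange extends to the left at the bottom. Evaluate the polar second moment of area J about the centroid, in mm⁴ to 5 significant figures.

Split into non-overlapping primitives; take the origin at the lower-left of the bounding box.
Web: 16 × 130, A = 2 080 mm², y = 65 mm, Ī = 2 929 333 mm⁴.
Top flange (beyond web): 94 × 18, A = 1 692 mm², y = 121 mm, Ī = 45 684 mm⁴.
Bottom flange (beyond web): 94 × 18, A = 1 692 mm², y = 9 mm, Ī = 45 684 mm⁴.
Centroid: ȳ = ΣA·y / ΣA = 65 mm.
Transfer each piece to the centroidal x-axis using Ī + A·d² with d = y − 65:
  web: d = 0 mm → contributes +2 929 333 mm⁴
  top flange (beyond web): d = 56 mm → contributes +5 351 796 mm⁴
  bottom flange (beyond web): d = -56 mm → contributes +5 351 796 mm⁴
Total I = 13 632 925 mm⁴.
For the y-axis: x̄ = 102 mm.
Repeating about the centroidal y-axis gives I_y = 12 772 725 mm⁴.
Polar second moment: J = I_x + I_y = 26 405 651 mm⁴.

J ≈ 2.6406 × 10⁷ mm⁴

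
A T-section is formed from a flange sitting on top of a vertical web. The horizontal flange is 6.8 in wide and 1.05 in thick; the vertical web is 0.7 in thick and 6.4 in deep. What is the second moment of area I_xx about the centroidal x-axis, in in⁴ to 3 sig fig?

I_xx ≈ 54.1 in⁴

Decompose the section into non-overlapping parts with the origin at the bottom-left of its bounding rectangle.
Flange: 6.8 × 1.05, A = 7.14 in², y = 6.925 in, Ī = 0.65599 in⁴.
Web: 0.7 × 6.4, A = 4.48 in², y = 3.2 in, Ī = 15.292 in⁴.
Centroid: ȳ = ΣA·y / ΣA = 5.4889 in.
Transfer each piece to the centroidal x-axis using Ī + A·d² with d = y − 5.4889:
  flange: d = 1.4361 in → contributes +15.382 in⁴
  web: d = -2.2889 in → contributes +38.762 in⁴
Total I = 54.144 in⁴.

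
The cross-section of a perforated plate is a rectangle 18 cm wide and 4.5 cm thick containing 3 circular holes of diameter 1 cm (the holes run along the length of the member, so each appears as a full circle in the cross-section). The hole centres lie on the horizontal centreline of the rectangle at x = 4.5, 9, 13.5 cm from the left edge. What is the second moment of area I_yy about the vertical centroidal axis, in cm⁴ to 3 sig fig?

I_yy ≈ 2160 cm⁴

Decompose the section into non-overlapping parts with the origin at the bottom-left of its bounding rectangle.
Plate: 18 × 4.5, A = 81 cm², x = 9 cm, Ī = 2 187 cm⁴.
Hole 1 (subtracted): ⌀1, A = 0.7854 cm², x = 4.5 cm, Ī = 0.049087 cm⁴.
Hole 2 (subtracted): ⌀1, A = 0.7854 cm², x = 9 cm, Ī = 0.049087 cm⁴.
Hole 3 (subtracted): ⌀1, A = 0.7854 cm², x = 13.5 cm, Ī = 0.049087 cm⁴.
By symmetry the centroid is at mid-width, x̄ = 9 cm.
Transfer each piece to the vertical centroidal axis using Ī + A·d² with d = x − 9:
  plate: d = 0 cm → contributes +2 187 cm⁴
  hole 1: d = -4.5 cm → contributes −15.953 cm⁴
  hole 2: d = 0 cm → contributes −0.049087 cm⁴
  hole 3: d = 4.5 cm → contributes −15.953 cm⁴
Total I = 2 155 cm⁴.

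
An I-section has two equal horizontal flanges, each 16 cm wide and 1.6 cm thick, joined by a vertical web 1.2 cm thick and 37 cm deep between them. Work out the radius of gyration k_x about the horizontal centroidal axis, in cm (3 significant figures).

Break the section into simple shapes (no overlaps), measuring from the bottom-left corner of the bounding box.
Bottom flange: 16 × 1.6, A = 25.6 cm², y = 0.8 cm, Ī = 5.4613 cm⁴.
Web: 1.2 × 37, A = 44.4 cm², y = 20.1 cm, Ī = 5065.3 cm⁴.
Top flange: 16 × 1.6, A = 25.6 cm², y = 39.4 cm, Ī = 5.4613 cm⁴.
By symmetry the centroid is at mid-height, ȳ = 20.1 cm.
Transfer each piece to the horizontal centroidal axis using Ī + A·d² with d = y − 20.1:
  bottom flange: d = -19.3 cm → contributes +9541.2 cm⁴
  web: d = 0 cm → contributes +5065.3 cm⁴
  top flange: d = 19.3 cm → contributes +9541.2 cm⁴
Total I = 24 148 cm⁴.
Radius of gyration: k = √(I/A) = √(24 148 / 95.6) = 15.893 cm.

k_x ≈ 15.9 cm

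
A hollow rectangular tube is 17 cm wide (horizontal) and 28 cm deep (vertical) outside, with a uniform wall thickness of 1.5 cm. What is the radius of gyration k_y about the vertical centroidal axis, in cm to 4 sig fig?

k_y ≈ 6.754 cm

Break the section into simple shapes (no overlaps), measuring from the bottom-left corner of the bounding box.
Outer rectangle: 17 × 28, A = 476 cm², x = 8.5 cm, Ī = 11463.7 cm⁴.
Inner void (subtracted): 14 × 25, A = 350 cm², x = 8.5 cm, Ī = 5716.67 cm⁴.
By symmetry the centroid is at mid-width, x̄ = 8.5 cm.
All pieces are centred on the vertical centroidal axis, so I = ΣĪ (holes subtracted) = 5 747 cm⁴.
Radius of gyration: k = √(I/A) = √(5 747 / 126) = 6.7536 cm.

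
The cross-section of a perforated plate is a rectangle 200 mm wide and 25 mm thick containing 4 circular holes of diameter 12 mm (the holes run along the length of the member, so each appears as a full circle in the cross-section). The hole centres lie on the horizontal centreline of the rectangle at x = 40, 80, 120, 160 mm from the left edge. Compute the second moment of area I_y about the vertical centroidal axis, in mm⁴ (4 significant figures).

Treat the section as a set of non-overlapping primitives; coordinates are from the bounding-box lower-left.
Plate: 200 × 25, A = 5 000 mm², x = 100 mm, Ī = 16 666 667 mm⁴.
Hole 1 (subtracted): ⌀12, A = 113.097 mm², x = 40 mm, Ī = 1017.88 mm⁴.
Hole 2 (subtracted): ⌀12, A = 113.097 mm², x = 80 mm, Ī = 1017.88 mm⁴.
Hole 3 (subtracted): ⌀12, A = 113.097 mm², x = 120 mm, Ī = 1017.88 mm⁴.
Hole 4 (subtracted): ⌀12, A = 113.097 mm², x = 160 mm, Ī = 1017.88 mm⁴.
By symmetry the centroid is at mid-width, x̄ = 100 mm.
Transfer each piece to the vertical centroidal axis using Ī + A·d² with d = x − 100:
  plate: d = 0 mm → contributes +16 666 667 mm⁴
  hole 1: d = -60 mm → contributes −408 168 mm⁴
  hole 2: d = -20 mm → contributes −46256.8 mm⁴
  hole 3: d = 20 mm → contributes −46256.8 mm⁴
  hole 4: d = 60 mm → contributes −408 168 mm⁴
Total I = 15 757 816 mm⁴.

I_y ≈ 1.576 × 10⁷ mm⁴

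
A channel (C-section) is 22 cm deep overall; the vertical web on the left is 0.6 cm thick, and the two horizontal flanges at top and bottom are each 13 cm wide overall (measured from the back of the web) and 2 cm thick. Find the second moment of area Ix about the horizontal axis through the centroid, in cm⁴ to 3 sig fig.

Ix ≈ 5510 cm⁴

Split into non-overlapping primitives; take the origin at the lower-left of the bounding box.
Web: 0.6 × 22, A = 13.2 cm², y = 11 cm, Ī = 532.4 cm⁴.
Top flange (beyond web): 12.4 × 2, A = 24.8 cm², y = 21 cm, Ī = 8.2667 cm⁴.
Bottom flange (beyond web): 12.4 × 2, A = 24.8 cm², y = 1 cm, Ī = 8.2667 cm⁴.
By symmetry the centroid is at mid-height, ȳ = 11 cm.
Transfer each piece to the horizontal axis through the centroid using Ī + A·d² with d = y − 11:
  web: d = 0 cm → contributes +532.4 cm⁴
  top flange (beyond web): d = 10 cm → contributes +2488.3 cm⁴
  bottom flange (beyond web): d = -10 cm → contributes +2488.3 cm⁴
Total I = 5508.9 cm⁴.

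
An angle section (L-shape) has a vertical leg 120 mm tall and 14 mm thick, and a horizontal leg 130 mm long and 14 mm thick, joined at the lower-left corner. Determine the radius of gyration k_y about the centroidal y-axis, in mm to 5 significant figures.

k_y ≈ 40.192 mm

Break the section into simple shapes (no overlaps), measuring from the bottom-left corner of the bounding box.
Vertical leg: 14 × 120, A = 1 680 mm², x = 7 mm, Ī = 27 440 mm⁴.
Horizontal leg (remainder): 116 × 14, A = 1 624 mm², x = 72 mm, Ī = 1 821 045 mm⁴.
Centroid: x̄ = ΣA·x / ΣA = 38.94915 mm.
Transfer each piece to the centroidal y-axis using Ī + A·d² with d = x − 38.94915:
  vertical leg: d = -31.94915 mm → contributes +1 742 297 mm⁴
  horizontal leg (remainder): d = 33.05085 mm → contributes +3 595 036 mm⁴
Total I = 5 337 333 mm⁴.
Radius of gyration: k = √(I/A) = √(5 337 333 / 3 304) = 40.19223 mm.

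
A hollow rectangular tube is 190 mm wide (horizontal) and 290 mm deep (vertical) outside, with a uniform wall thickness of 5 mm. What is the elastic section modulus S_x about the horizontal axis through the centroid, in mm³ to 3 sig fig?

S_x ≈ 3.92 × 10⁵ mm³

Decompose the section into non-overlapping parts with the origin at the bottom-left of its bounding rectangle.
Outer rectangle: 190 × 290, A = 55 100 mm², y = 145 mm, Ī = 386 159 167 mm⁴.
Inner void (subtracted): 180 × 280, A = 50 400 mm², y = 145 mm, Ī = 329 280 000 mm⁴.
By symmetry the centroid is at mid-height, ȳ = 145 mm.
All pieces are centred on the horizontal axis through the centroid, so I = ΣĪ (holes subtracted) = 56 879 167 mm⁴.
Extreme fibre distance c = 145 mm; S = I/c = 392 270 mm³.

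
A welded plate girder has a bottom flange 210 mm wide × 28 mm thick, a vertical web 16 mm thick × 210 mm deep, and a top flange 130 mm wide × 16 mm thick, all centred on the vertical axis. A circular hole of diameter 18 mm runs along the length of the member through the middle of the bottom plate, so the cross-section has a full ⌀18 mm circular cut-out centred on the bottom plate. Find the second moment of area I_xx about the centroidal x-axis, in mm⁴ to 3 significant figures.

Decompose the section into non-overlapping parts with the origin at the bottom-left of its bounding rectangle.
Bottom plate: 210 × 28, A = 5 880 mm², y = 14 mm, Ī = 384 160 mm⁴.
Web plate: 16 × 210, A = 3 360 mm², y = 133 mm, Ī = 12 348 000 mm⁴.
Top plate: 130 × 16, A = 2 080 mm², y = 246 mm, Ī = 44 373 mm⁴.
Hole (subtracted): ⌀18, A = 254.47 mm², y = 14 mm, Ī = 5 153 mm⁴.
Centroid: ȳ = ΣA·y / ΣA = 93.743 mm.
Transfer each piece to the centroidal x-axis using Ī + A·d² with d = y − 93.743:
  bottom plate: d = -79.743 mm → contributes +37 774 878 mm⁴
  web plate: d = 39.257 mm → contributes +17 526 104 mm⁴
  top plate: d = 152.26 mm → contributes +48 263 259 mm⁴
  hole: d = -79.743 mm → contributes −1 623 313 mm⁴
Total I = 101 940 929 mm⁴.

I_xx ≈ 1.02 × 10⁸ mm⁴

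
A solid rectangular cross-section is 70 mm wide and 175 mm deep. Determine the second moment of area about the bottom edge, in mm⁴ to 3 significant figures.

I_base ≈ 1.25 × 10⁸ mm⁴

The section: 70 × 175, A = 12 250 mm², y = 87.5 mm, Ī = 31 263 021 mm⁴.
Transfer it to the bottom edge using Ī + A·d² with d = y − 0:
  the section: d = 87.5 mm → contributes +125 052 083 mm⁴
Total I = 125 052 083 mm⁴.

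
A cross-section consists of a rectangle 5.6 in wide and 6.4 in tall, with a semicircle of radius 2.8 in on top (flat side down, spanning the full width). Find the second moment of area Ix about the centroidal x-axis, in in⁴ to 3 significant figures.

Break the section into simple shapes (no overlaps), measuring from the bottom-left corner of the bounding box.
Rectangular body: 5.6 × 6.4, A = 35.84 in², y = 3.2 in, Ī = 122.33 in⁴.
Semicircular cap: semicircle r = 2.8, A = 12.315 in², y = 7.5884 in, Ī = 6.7463 in⁴.
Centroid: ȳ = ΣA·y / ΣA = 4.3223 in.
Transfer each piece to the centroidal x-axis using Ī + A·d² with d = y − 4.3223:
  rectangular body: d = -1.1223 in → contributes +167.47 in⁴
  semicircular cap: d = 3.2661 in → contributes +138.12 in⁴
Total I = 305.59 in⁴.

Ix ≈ 306 in⁴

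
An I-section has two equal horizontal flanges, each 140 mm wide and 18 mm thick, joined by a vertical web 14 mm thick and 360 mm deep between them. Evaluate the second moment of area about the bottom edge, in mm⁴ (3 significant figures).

I_base ≈ 6.30 × 10⁸ mm⁴

Treat the section as a set of non-overlapping primitives; coordinates are from the bounding-box lower-left.
Bottom flange: 140 × 18, A = 2 520 mm², y = 9 mm, Ī = 68 040 mm⁴.
Web: 14 × 360, A = 5 040 mm², y = 198 mm, Ī = 54 432 000 mm⁴.
Top flange: 140 × 18, A = 2 520 mm², y = 387 mm, Ī = 68 040 mm⁴.
Transfer each piece to the bottom edge using Ī + A·d² with d = y − 0:
  bottom flange: d = 9 mm → contributes +272 160 mm⁴
  web: d = 198 mm → contributes +252 020 160 mm⁴
  top flange: d = 387 mm → contributes +377 485 920 mm⁴
Total I = 629 778 240 mm⁴.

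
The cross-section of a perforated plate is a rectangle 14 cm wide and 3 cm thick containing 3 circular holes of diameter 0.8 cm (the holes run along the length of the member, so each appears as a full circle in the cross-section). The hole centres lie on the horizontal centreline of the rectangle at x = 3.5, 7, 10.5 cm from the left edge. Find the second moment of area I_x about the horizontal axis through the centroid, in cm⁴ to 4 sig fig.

Split into non-overlapping primitives; take the origin at the lower-left of the bounding box.
Plate: 14 × 3, A = 42 cm², y = 1.5 cm, Ī = 31.5 cm⁴.
Hole 1 (subtracted): ⌀0.8, A = 0.502655 cm², y = 1.5 cm, Ī = 0.0201062 cm⁴.
Hole 2 (subtracted): ⌀0.8, A = 0.502655 cm², y = 1.5 cm, Ī = 0.0201062 cm⁴.
Hole 3 (subtracted): ⌀0.8, A = 0.502655 cm², y = 1.5 cm, Ī = 0.0201062 cm⁴.
By symmetry the centroid is at mid-height, ȳ = 1.5 cm.
All pieces are centred on the horizontal axis through the centroid, so I = ΣĪ (holes subtracted) = 31.4397 cm⁴.

I_x ≈ 31.44 cm⁴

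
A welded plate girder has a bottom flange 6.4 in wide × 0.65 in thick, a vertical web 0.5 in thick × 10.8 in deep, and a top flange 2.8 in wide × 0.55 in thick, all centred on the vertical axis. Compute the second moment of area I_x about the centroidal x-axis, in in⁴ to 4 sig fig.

I_x ≈ 218.1 in⁴

Split into non-overlapping primitives; take the origin at the lower-left of the bounding box.
Bottom plate: 6.4 × 0.65, A = 4.16 in², y = 0.325 in, Ī = 0.146467 in⁴.
Web plate: 0.5 × 10.8, A = 5.4 in², y = 6.05 in, Ī = 52.488 in⁴.
Top plate: 2.8 × 0.55, A = 1.54 in², y = 11.725 in, Ī = 0.0388208 in⁴.
Centroid: ȳ = ΣA·y / ΣA = 4.69176 in.
Transfer each piece to the centroidal x-axis using Ī + A·d² with d = y − 4.69176:
  bottom plate: d = -4.36676 in → contributes +79.4717 in⁴
  web plate: d = 1.35824 in → contributes +62.4501 in⁴
  top plate: d = 7.03324 in → contributes +76.2172 in⁴
Total I = 218.139 in⁴.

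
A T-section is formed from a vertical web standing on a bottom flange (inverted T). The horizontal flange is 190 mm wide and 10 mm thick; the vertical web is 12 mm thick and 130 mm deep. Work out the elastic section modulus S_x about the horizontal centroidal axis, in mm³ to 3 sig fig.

Decompose the section into non-overlapping parts with the origin at the bottom-left of its bounding rectangle.
Flange: 190 × 10, A = 1 900 mm², y = 5 mm, Ī = 15 833 mm⁴.
Web: 12 × 130, A = 1 560 mm², y = 75 mm, Ī = 2 197 000 mm⁴.
Centroid: ȳ = ΣA·y / ΣA = 36.561 mm.
Transfer each piece to the horizontal centroidal axis using Ī + A·d² with d = y − 36.561:
  flange: d = -31.561 mm → contributes +1 908 380 mm⁴
  web: d = 38.439 mm → contributes +4 502 025 mm⁴
Total I = 6 410 406 mm⁴.
Extreme fibre distance c = 103.44 mm; S = I/c = 61 973 mm³.

S_x ≈ 6.20 × 10⁴ mm³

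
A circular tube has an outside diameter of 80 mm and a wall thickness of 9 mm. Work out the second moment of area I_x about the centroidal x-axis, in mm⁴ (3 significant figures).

I_x ≈ 1.29 × 10⁶ mm⁴

Break the section into simple shapes (no overlaps), measuring from the bottom-left corner of the bounding box.
Outer circle: ⌀80, A = 5026.5 mm², y = 40 mm, Ī = 2 010 619 mm⁴.
Bore (subtracted): ⌀62, A = 3019.1 mm², y = 40 mm, Ī = 725 332 mm⁴.
By symmetry the centroid is at mid-height, ȳ = 40 mm.
All pieces are centred on the centroidal x-axis, so I = ΣĪ (holes subtracted) = 1 285 288 mm⁴.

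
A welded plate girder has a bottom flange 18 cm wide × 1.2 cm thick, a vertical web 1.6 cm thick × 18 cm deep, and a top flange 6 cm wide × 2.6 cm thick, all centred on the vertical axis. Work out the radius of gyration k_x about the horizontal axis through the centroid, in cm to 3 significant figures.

k_x ≈ 8.17 cm

Decompose the section into non-overlapping parts with the origin at the bottom-left of its bounding rectangle.
Bottom plate: 18 × 1.2, A = 21.6 cm², y = 0.6 cm, Ī = 2.592 cm⁴.
Web plate: 1.6 × 18, A = 28.8 cm², y = 10.2 cm, Ī = 777.6 cm⁴.
Top plate: 6 × 2.6, A = 15.6 cm², y = 20.5 cm, Ī = 8.788 cm⁴.
Centroid: ȳ = ΣA·y / ΣA = 9.4927 cm.
Transfer each piece to the horizontal axis through the centroid using Ī + A·d² with d = y − 9.4927:
  bottom plate: d = -8.8927 cm → contributes +1710.7 cm⁴
  web plate: d = 0.70727 cm → contributes +792.01 cm⁴
  top plate: d = 11.007 cm → contributes +1898.9 cm⁴
Total I = 4401.6 cm⁴.
Radius of gyration: k = √(I/A) = √(4401.6 / 66) = 8.1665 cm.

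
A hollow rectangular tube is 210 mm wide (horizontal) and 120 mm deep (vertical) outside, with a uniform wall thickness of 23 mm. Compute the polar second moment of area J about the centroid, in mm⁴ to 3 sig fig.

J ≈ 9.01 × 10⁷ mm⁴

Break the section into simple shapes (no overlaps), measuring from the bottom-left corner of the bounding box.
Outer rectangle: 210 × 120, A = 25 200 mm², y = 60 mm, Ī = 30 240 000 mm⁴.
Inner void (subtracted): 164 × 74, A = 12 136 mm², y = 60 mm, Ī = 5 538 061 mm⁴.
By symmetry the centroid is at mid-height, ȳ = 60 mm.
All pieces are centred on the centroidal x-axis, so I = ΣĪ (holes subtracted) = 24 701 939 mm⁴.
Repeating about the centroidal y-axis gives I_y = 65 409 179 mm⁴.
Polar second moment: J = I_x + I_y = 90 111 117 mm⁴.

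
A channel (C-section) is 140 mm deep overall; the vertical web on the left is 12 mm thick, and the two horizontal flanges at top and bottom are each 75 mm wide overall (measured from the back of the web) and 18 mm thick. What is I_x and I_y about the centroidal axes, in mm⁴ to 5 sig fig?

Decompose the section into non-overlapping parts with the origin at the bottom-left of its bounding rectangle.
Web: 12 × 140, A = 1 680 mm², y = 70 mm, Ī = 2 744 000 mm⁴.
Top flange (beyond web): 63 × 18, A = 1 134 mm², y = 131 mm, Ī = 30 618 mm⁴.
Bottom flange (beyond web): 63 × 18, A = 1 134 mm², y = 9 mm, Ī = 30 618 mm⁴.
By symmetry the centroid is at mid-height, ȳ = 70 mm.
Transfer each piece to the centroidal x-axis using Ī + A·d² with d = y − 70:
  web: d = 0 mm → contributes +2 744 000 mm⁴
  top flange (beyond web): d = 61 mm → contributes +4 250 232 mm⁴
  bottom flange (beyond web): d = -61 mm → contributes +4 250 232 mm⁴
Total I = 11 244 464 mm⁴.
For the y-axis: x̄ = 27.54255 mm.
Repeating about the centroidal y-axis gives I_y = 2 127 482 mm⁴.

I_x ≈ 1.1244 × 10⁷ mm⁴, I_y ≈ 2.1275 × 10⁶ mm⁴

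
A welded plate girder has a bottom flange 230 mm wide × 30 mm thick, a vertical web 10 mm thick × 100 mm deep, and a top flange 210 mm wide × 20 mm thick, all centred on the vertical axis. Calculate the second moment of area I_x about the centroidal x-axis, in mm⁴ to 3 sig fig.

I_x ≈ 4.26 × 10⁷ mm⁴

Break the section into simple shapes (no overlaps), measuring from the bottom-left corner of the bounding box.
Bottom plate: 230 × 30, A = 6 900 mm², y = 15 mm, Ī = 517 500 mm⁴.
Web plate: 10 × 100, A = 1 000 mm², y = 80 mm, Ī = 833 333 mm⁴.
Top plate: 210 × 20, A = 4 200 mm², y = 140 mm, Ī = 140 000 mm⁴.
Centroid: ȳ = ΣA·y / ΣA = 63.76 mm.
Transfer each piece to the centroidal x-axis using Ī + A·d² with d = y − 63.76:
  bottom plate: d = -48.76 mm → contributes +16 922 732 mm⁴
  web plate: d = 16.24 mm → contributes +1 097 060 mm⁴
  top plate: d = 76.24 mm → contributes +24 552 446 mm⁴
Total I = 42 572 238 mm⁴.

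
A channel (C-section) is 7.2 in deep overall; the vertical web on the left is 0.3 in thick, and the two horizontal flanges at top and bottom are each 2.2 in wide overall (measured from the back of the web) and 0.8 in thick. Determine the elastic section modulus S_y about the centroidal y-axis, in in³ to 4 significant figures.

Treat the section as a set of non-overlapping primitives; coordinates are from the bounding-box lower-left.
Web: 0.3 × 7.2, A = 2.16 in², x = 0.15 in, Ī = 0.0162 in⁴.
Top flange (beyond web): 1.9 × 0.8, A = 1.52 in², x = 1.25 in, Ī = 0.457267 in⁴.
Bottom flange (beyond web): 1.9 × 0.8, A = 1.52 in², x = 1.25 in, Ī = 0.457267 in⁴.
Centroid: x̄ = ΣA·x / ΣA = 0.793077 in.
Transfer each piece to the centroidal y-axis using Ī + A·d² with d = x − 0.793077:
  web: d = -0.643077 in → contributes +0.909464 in⁴
  top flange (beyond web): d = 0.456923 in → contributes +0.77461 in⁴
  bottom flange (beyond web): d = 0.456923 in → contributes +0.77461 in⁴
Total I = 2.45868 in⁴.
Extreme fibre distance c = 1.40692 in; S = I/c = 1.74756 in³.

S_y ≈ 1.748 in³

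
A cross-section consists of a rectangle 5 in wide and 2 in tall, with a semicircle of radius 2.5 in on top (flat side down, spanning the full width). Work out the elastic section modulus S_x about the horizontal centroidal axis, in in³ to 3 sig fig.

Decompose the section into non-overlapping parts with the origin at the bottom-left of its bounding rectangle.
Rectangular body: 5 × 2, A = 10 in², y = 1 in, Ī = 3.3333 in⁴.
Semicircular cap: semicircle r = 2.5, A = 9.8175 in², y = 3.061 in, Ī = 4.2874 in⁴.
Centroid: ȳ = ΣA·y / ΣA = 2.021 in.
Transfer each piece to the horizontal centroidal axis using Ī + A·d² with d = y − 2.021:
  rectangular body: d = -1.021 in → contributes +13.758 in⁴
  semicircular cap: d = 1.04 in → contributes +14.906 in⁴
Total I = 28.664 in⁴.
Extreme fibre distance c = 2.479 in; S = I/c = 11.563 in³.

S_x ≈ 11.6 in³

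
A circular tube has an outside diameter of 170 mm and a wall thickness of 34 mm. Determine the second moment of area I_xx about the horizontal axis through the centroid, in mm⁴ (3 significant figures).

Treat the section as a set of non-overlapping primitives; coordinates are from the bounding-box lower-left.
Outer circle: ⌀170, A = 22 698 mm², y = 85 mm, Ī = 40 998 275 mm⁴.
Bore (subtracted): ⌀102, A = 8171.3 mm², y = 85 mm, Ī = 5 313 376 mm⁴.
By symmetry the centroid is at mid-height, ȳ = 85 mm.
All pieces are centred on the horizontal axis through the centroid, so I = ΣĪ (holes subtracted) = 35 684 899 mm⁴.

I_xx ≈ 3.57 × 10⁷ mm⁴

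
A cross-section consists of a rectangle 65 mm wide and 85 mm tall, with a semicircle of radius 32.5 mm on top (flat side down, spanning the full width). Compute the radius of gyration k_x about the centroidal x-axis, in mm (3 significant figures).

Decompose the section into non-overlapping parts with the origin at the bottom-left of its bounding rectangle.
Rectangular body: 65 × 85, A = 5 525 mm², y = 42.5 mm, Ī = 3 326 510 mm⁴.
Semicircular cap: semicircle r = 32.5, A = 1659.2 mm², y = 98.793 mm, Ī = 122 452 mm⁴.
Centroid: ȳ = ΣA·y / ΣA = 55.501 mm.
Transfer each piece to the centroidal x-axis using Ī + A·d² with d = y − 55.501:
  rectangular body: d = -13.001 mm → contributes +4 260 344 mm⁴
  semicircular cap: d = 43.293 mm → contributes +3 232 129 mm⁴
Total I = 7 492 474 mm⁴.
Radius of gyration: k = √(I/A) = √(7 492 474 / 7184.2) = 32.294 mm.

k_x ≈ 32.3 mm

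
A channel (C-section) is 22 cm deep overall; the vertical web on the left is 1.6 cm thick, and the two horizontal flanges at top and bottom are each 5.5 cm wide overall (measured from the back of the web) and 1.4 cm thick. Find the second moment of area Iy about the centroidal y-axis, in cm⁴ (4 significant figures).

Iy ≈ 84.38 cm⁴

Break the section into simple shapes (no overlaps), measuring from the bottom-left corner of the bounding box.
Web: 1.6 × 22, A = 35.2 cm², x = 0.8 cm, Ī = 7.50933 cm⁴.
Top flange (beyond web): 3.9 × 1.4, A = 5.46 cm², x = 3.55 cm, Ī = 6.92055 cm⁴.
Bottom flange (beyond web): 3.9 × 1.4, A = 5.46 cm², x = 3.55 cm, Ī = 6.92055 cm⁴.
Centroid: x̄ = ΣA·x / ΣA = 1.45113 cm.
Transfer each piece to the centroidal y-axis using Ī + A·d² with d = x − 1.45113:
  web: d = -0.651127 cm → contributes +22.433 cm⁴
  top flange (beyond web): d = 2.09887 cm → contributes +30.9733 cm⁴
  bottom flange (beyond web): d = 2.09887 cm → contributes +30.9733 cm⁴
Total I = 84.3796 cm⁴.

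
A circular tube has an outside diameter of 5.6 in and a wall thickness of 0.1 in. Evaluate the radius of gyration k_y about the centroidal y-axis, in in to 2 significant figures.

Treat the section as a set of non-overlapping primitives; coordinates are from the bounding-box lower-left.
Outer circle: ⌀5.6, A = 24.63 in², x = 2.8 in, Ī = 48.27 in⁴.
Bore (subtracted): ⌀5.4, A = 22.9 in², x = 2.8 in, Ī = 41.74 in⁴.
By symmetry the centroid is at mid-width, x̄ = 2.8 in.
All pieces are centred on the centroidal y-axis, so I = ΣĪ (holes subtracted) = 6.536 in⁴.
Radius of gyration: k = √(I/A) = √(6.536 / 1.728) = 1.945 in.

k_y ≈ 1.9 in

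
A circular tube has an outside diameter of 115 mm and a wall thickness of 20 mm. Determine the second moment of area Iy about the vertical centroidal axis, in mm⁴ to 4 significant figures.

Iy ≈ 7.032 × 10⁶ mm⁴

Treat the section as a set of non-overlapping primitives; coordinates are from the bounding-box lower-left.
Outer circle: ⌀115, A = 10386.9 mm², x = 57.5 mm, Ī = 8 585 414 mm⁴.
Bore (subtracted): ⌀75, A = 4417.86 mm², x = 57.5 mm, Ī = 1 553 156 mm⁴.
By symmetry the centroid is at mid-width, x̄ = 57.5 mm.
All pieces are centred on the vertical centroidal axis, so I = ΣĪ (holes subtracted) = 7 032 259 mm⁴.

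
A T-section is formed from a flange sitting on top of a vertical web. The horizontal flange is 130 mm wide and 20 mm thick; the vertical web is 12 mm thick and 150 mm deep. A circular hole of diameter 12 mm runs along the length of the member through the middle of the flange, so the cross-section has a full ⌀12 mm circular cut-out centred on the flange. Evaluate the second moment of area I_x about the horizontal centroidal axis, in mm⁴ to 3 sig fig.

I_x ≈ 1.10 × 10⁷ mm⁴

Decompose the section into non-overlapping parts with the origin at the bottom-left of its bounding rectangle.
Flange: 130 × 20, A = 2 600 mm², y = 160 mm, Ī = 86 667 mm⁴.
Web: 12 × 150, A = 1 800 mm², y = 75 mm, Ī = 3 375 000 mm⁴.
Hole (subtracted): ⌀12, A = 113.1 mm², y = 160 mm, Ī = 1017.9 mm⁴.
Centroid: ȳ = ΣA·y / ΣA = 124.31 mm.
Transfer each piece to the horizontal centroidal axis using Ī + A·d² with d = y − 124.31:
  flange: d = 35.69 mm → contributes +3 398 504 mm⁴
  web: d = -49.31 mm → contributes +7 751 639 mm⁴
  hole: d = 35.69 mm → contributes −145 079 mm⁴
Total I = 11 005 063 mm⁴.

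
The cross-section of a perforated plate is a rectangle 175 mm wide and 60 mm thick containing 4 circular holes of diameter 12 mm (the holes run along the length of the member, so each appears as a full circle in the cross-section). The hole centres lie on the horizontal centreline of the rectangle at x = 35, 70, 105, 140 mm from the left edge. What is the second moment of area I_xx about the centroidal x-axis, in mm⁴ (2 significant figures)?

Split into non-overlapping primitives; take the origin at the lower-left of the bounding box.
Plate: 175 × 60, A = 10 500 mm², y = 30 mm, Ī = 3 150 000 mm⁴.
Hole 1 (subtracted): ⌀12, A = 113.1 mm², y = 30 mm, Ī = 1 018 mm⁴.
Hole 2 (subtracted): ⌀12, A = 113.1 mm², y = 30 mm, Ī = 1 018 mm⁴.
Hole 3 (subtracted): ⌀12, A = 113.1 mm², y = 30 mm, Ī = 1 018 mm⁴.
Hole 4 (subtracted): ⌀12, A = 113.1 mm², y = 30 mm, Ī = 1 018 mm⁴.
By symmetry the centroid is at mid-height, ȳ = 30 mm.
All pieces are centred on the centroidal x-axis, so I = ΣĪ (holes subtracted) = 3 145 928 mm⁴.

I_xx ≈ 3.1 × 10⁶ mm⁴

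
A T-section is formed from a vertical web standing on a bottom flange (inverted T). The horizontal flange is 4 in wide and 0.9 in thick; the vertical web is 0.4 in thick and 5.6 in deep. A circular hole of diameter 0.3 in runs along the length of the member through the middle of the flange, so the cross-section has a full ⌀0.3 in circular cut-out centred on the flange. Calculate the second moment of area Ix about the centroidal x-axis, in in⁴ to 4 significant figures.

Ix ≈ 20.57 in⁴

Treat the section as a set of non-overlapping primitives; coordinates are from the bounding-box lower-left.
Flange: 4 × 0.9, A = 3.6 in², y = 0.45 in, Ī = 0.243 in⁴.
Web: 0.4 × 5.6, A = 2.24 in², y = 3.7 in, Ī = 5.85387 in⁴.
Hole (subtracted): ⌀0.3, A = 0.0706858 in², y = 0.45 in, Ī = 0.000397608 in⁴.
Centroid: ȳ = ΣA·y / ΣA = 1.71185 in.
Transfer each piece to the centroidal x-axis using Ī + A·d² with d = y − 1.71185:
  flange: d = -1.26185 in → contributes +5.97514 in⁴
  web: d = 1.98815 in → contributes +14.708 in⁴
  hole: d = -1.26185 in → contributes −0.112948 in⁴
Total I = 20.5702 in⁴.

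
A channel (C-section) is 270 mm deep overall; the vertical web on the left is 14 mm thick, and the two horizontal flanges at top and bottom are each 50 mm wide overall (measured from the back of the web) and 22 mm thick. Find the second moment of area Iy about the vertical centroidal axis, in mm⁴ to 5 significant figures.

Treat the section as a set of non-overlapping primitives; coordinates are from the bounding-box lower-left.
Web: 14 × 270, A = 3 780 mm², x = 7 mm, Ī = 61 740 mm⁴.
Top flange (beyond web): 36 × 22, A = 792 mm², x = 32 mm, Ī = 85 536 mm⁴.
Bottom flange (beyond web): 36 × 22, A = 792 mm², x = 32 mm, Ī = 85 536 mm⁴.
Centroid: x̄ = ΣA·x / ΣA = 14.38255 mm.
Transfer each piece to the vertical centroidal axis using Ī + A·d² with d = x − 14.38255:
  web: d = -7.38255 mm → contributes +267757.7 mm⁴
  top flange (beyond web): d = 17.61745 mm → contributes +331352.6 mm⁴
  bottom flange (beyond web): d = 17.61745 mm → contributes +331352.6 mm⁴
Total I = 930 463 mm⁴.

Iy ≈ 9.3046 × 10⁵ mm⁴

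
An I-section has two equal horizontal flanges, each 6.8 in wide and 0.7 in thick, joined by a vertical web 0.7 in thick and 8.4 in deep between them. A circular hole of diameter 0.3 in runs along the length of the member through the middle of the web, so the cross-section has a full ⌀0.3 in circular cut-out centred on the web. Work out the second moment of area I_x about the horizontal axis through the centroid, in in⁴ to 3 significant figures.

Decompose the section into non-overlapping parts with the origin at the bottom-left of its bounding rectangle.
Bottom flange: 6.8 × 0.7, A = 4.76 in², y = 0.35 in, Ī = 0.19437 in⁴.
Web: 0.7 × 8.4, A = 5.88 in², y = 4.9 in, Ī = 34.574 in⁴.
Top flange: 6.8 × 0.7, A = 4.76 in², y = 9.45 in, Ī = 0.19437 in⁴.
Hole (subtracted): ⌀0.3, A = 0.070686 in², y = 4.9 in, Ī = 0.00039761 in⁴.
By symmetry the centroid is at mid-height, ȳ = 4.9 in.
Transfer each piece to the horizontal axis through the centroid using Ī + A·d² with d = y − 4.9:
  bottom flange: d = -4.55 in → contributes +98.738 in⁴
  web: d = 0 in → contributes +34.574 in⁴
  top flange: d = 4.55 in → contributes +98.738 in⁴
  hole: d = 0 in → contributes −0.00039761 in⁴
Total I = 232.05 in⁴.

I_x ≈ 232 in⁴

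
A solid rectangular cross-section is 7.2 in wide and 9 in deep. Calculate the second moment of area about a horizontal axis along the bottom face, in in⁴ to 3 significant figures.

I_base ≈ 1750 in⁴

The section: 7.2 × 9, A = 64.8 in², y = 4.5 in, Ī = 437.4 in⁴.
Transfer it to a horizontal axis along the bottom face using Ī + A·d² with d = y − 0:
  the section: d = 4.5 in → contributes +1749.6 in⁴
Total I = 1749.6 in⁴.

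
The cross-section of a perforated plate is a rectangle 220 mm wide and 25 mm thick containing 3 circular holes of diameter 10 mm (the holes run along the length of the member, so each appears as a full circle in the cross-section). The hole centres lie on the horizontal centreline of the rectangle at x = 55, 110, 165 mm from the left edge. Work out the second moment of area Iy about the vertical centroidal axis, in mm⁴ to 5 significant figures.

Iy ≈ 2.1707 × 10⁷ mm⁴

Break the section into simple shapes (no overlaps), measuring from the bottom-left corner of the bounding box.
Plate: 220 × 25, A = 5 500 mm², x = 110 mm, Ī = 22 183 333 mm⁴.
Hole 1 (subtracted): ⌀10, A = 78.53982 mm², x = 55 mm, Ī = 490.8739 mm⁴.
Hole 2 (subtracted): ⌀10, A = 78.53982 mm², x = 110 mm, Ī = 490.8739 mm⁴.
Hole 3 (subtracted): ⌀10, A = 78.53982 mm², x = 165 mm, Ī = 490.8739 mm⁴.
By symmetry the centroid is at mid-width, x̄ = 110 mm.
Transfer each piece to the vertical centroidal axis using Ī + A·d² with d = x − 110:
  plate: d = 0 mm → contributes +22 183 333 mm⁴
  hole 1: d = -55 mm → contributes −238073.8 mm⁴
  hole 2: d = 0 mm → contributes −490.8739 mm⁴
  hole 3: d = 55 mm → contributes −238073.8 mm⁴
Total I = 21 706 695 mm⁴.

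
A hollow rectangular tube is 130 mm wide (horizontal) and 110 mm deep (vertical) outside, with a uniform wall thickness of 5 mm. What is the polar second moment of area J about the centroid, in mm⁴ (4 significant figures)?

Break the section into simple shapes (no overlaps), measuring from the bottom-left corner of the bounding box.
Outer rectangle: 130 × 110, A = 14 300 mm², y = 55 mm, Ī = 14 419 167 mm⁴.
Inner void (subtracted): 120 × 100, A = 12 000 mm², y = 55 mm, Ī = 10 000 000 mm⁴.
By symmetry the centroid is at mid-height, ȳ = 55 mm.
All pieces are centred on the centroidal x-axis, so I = ΣĪ (holes subtracted) = 4 419 167 mm⁴.
Repeating about the centroidal y-axis gives I_y = 5 739 167 mm⁴.
Polar second moment: J = I_x + I_y = 10 158 333 mm⁴.

J ≈ 1.016 × 10⁷ mm⁴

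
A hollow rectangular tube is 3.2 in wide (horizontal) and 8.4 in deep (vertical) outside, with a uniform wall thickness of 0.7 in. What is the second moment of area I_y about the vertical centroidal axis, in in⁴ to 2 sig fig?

I_y ≈ 20 in⁴

Decompose the section into non-overlapping parts with the origin at the bottom-left of its bounding rectangle.
Outer rectangle: 3.2 × 8.4, A = 26.88 in², x = 1.6 in, Ī = 22.94 in⁴.
Inner void (subtracted): 1.8 × 7, A = 12.6 in², x = 1.6 in, Ī = 3.402 in⁴.
By symmetry the centroid is at mid-width, x̄ = 1.6 in.
All pieces are centred on the vertical centroidal axis, so I = ΣĪ (holes subtracted) = 19.54 in⁴.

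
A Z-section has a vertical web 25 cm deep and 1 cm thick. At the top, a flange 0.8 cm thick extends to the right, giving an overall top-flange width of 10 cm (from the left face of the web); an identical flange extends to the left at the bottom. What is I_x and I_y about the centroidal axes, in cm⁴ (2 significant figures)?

I_x ≈ 3400 cm⁴, I_y ≈ 460 cm⁴

Decompose the section into non-overlapping parts with the origin at the bottom-left of its bounding rectangle.
Web: 1 × 25, A = 25 cm², y = 12.5 cm, Ī = 1 302 cm⁴.
Top flange (beyond web): 9 × 0.8, A = 7.2 cm², y = 24.6 cm, Ī = 0.384 cm⁴.
Bottom flange (beyond web): 9 × 0.8, A = 7.2 cm², y = 0.4 cm, Ī = 0.384 cm⁴.
Centroid: ȳ = ΣA·y / ΣA = 12.5 cm.
Transfer each piece to the centroidal x-axis using Ī + A·d² with d = y − 12.5:
  web: d = 0 cm → contributes +1 302 cm⁴
  top flange (beyond web): d = 12.1 cm → contributes +1 055 cm⁴
  bottom flange (beyond web): d = -12.1 cm → contributes +1 055 cm⁴
Total I = 3 411 cm⁴.
For the y-axis: x̄ = 9.5 cm.
Repeating about the centroidal y-axis gives I_y = 459.3 cm⁴.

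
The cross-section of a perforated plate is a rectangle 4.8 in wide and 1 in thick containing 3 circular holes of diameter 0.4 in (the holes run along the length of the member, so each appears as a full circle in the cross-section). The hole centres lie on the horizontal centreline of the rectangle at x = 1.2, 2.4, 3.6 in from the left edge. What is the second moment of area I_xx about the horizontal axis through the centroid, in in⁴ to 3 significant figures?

Decompose the section into non-overlapping parts with the origin at the bottom-left of its bounding rectangle.
Plate: 4.8 × 1, A = 4.8 in², y = 0.5 in, Ī = 0.4 in⁴.
Hole 1 (subtracted): ⌀0.4, A = 0.12566 in², y = 0.5 in, Ī = 0.0012566 in⁴.
Hole 2 (subtracted): ⌀0.4, A = 0.12566 in², y = 0.5 in, Ī = 0.0012566 in⁴.
Hole 3 (subtracted): ⌀0.4, A = 0.12566 in², y = 0.5 in, Ī = 0.0012566 in⁴.
By symmetry the centroid is at mid-height, ȳ = 0.5 in.
All pieces are centred on the horizontal axis through the centroid, so I = ΣĪ (holes subtracted) = 0.39623 in⁴.

I_xx ≈ 0.396 in⁴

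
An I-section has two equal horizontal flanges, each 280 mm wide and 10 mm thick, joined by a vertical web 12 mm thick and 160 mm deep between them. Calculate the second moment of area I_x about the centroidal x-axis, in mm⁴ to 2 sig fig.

I_x ≈ 4.5 × 10⁷ mm⁴

Treat the section as a set of non-overlapping primitives; coordinates are from the bounding-box lower-left.
Bottom flange: 280 × 10, A = 2 800 mm², y = 5 mm, Ī = 23 333 mm⁴.
Web: 12 × 160, A = 1 920 mm², y = 90 mm, Ī = 4 096 000 mm⁴.
Top flange: 280 × 10, A = 2 800 mm², y = 175 mm, Ī = 23 333 mm⁴.
By symmetry the centroid is at mid-height, ȳ = 90 mm.
Transfer each piece to the centroidal x-axis using Ī + A·d² with d = y − 90:
  bottom flange: d = -85 mm → contributes +20 253 333 mm⁴
  web: d = 0 mm → contributes +4 096 000 mm⁴
  top flange: d = 85 mm → contributes +20 253 333 mm⁴
Total I = 44 602 667 mm⁴.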